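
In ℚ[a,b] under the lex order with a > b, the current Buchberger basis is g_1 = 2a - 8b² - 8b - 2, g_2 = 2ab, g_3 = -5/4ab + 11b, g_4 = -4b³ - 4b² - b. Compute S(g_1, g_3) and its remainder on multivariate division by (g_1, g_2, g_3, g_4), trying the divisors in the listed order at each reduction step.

S(g_1, g_3) = -4b³ - 4b² + 39/5b; remainder on division = 44/5b.

lcm(LM(g_1), LM(g_3)) = ab.
S = (lcm/LT(g_1))·g_1 − (lcm/LT(g_3))·g_3 = -4b³ - 4b² + 39/5b.
Reduce S modulo (g_1, g_2, g_3, g_4) in that order:
  leading term b³: subtract (1)·g_4 from -4b³ - 4b² + 39/5b → 44/5b
  leading term b: no divisor's leading term divides it; move 44/5b to the remainder.
The remainder 44/5b is nonzero, so it would be added as the next basis element.
This is the inner loop of Buchberger's algorithm — each nonzero remainder becomes a new basis element.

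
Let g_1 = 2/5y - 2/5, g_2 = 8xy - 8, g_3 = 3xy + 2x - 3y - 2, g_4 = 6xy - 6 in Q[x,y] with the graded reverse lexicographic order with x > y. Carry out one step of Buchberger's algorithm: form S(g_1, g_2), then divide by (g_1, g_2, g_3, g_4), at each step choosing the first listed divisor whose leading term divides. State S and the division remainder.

S(g_1, g_2) = -x + 1; remainder on division = -x + 1.

lcm(LM(g_1), LM(g_2)) = xy.
S = (lcm/LT(g_1))·g_1 − (lcm/LT(g_2))·g_2 = -x + 1.
Reduce S modulo (g_1, g_2, g_3, g_4) in that order:
  leading term x: no divisor's leading term divides it; move -x to the remainder.
  leading term 1: no divisor's leading term divides it; move 1 to the remainder.
The remainder -x + 1 is nonzero, so it would be added as the next basis element.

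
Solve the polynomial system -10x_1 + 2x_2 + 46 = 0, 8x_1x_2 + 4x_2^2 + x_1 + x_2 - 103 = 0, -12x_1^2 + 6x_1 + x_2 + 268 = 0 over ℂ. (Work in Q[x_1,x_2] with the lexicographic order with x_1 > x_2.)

{(5, 2)}

Compute a lex Gröbner basis by Buchberger's algorithm.
f_1 = -10x_1 + 2x_2 + 46, LT = x_1.
f_2 = 8x_1x_2 + x_1 + 4x_2^2 + x_2 - 103, LT = x_1x_2.
f_3 = -12x_1^2 + 6x_1 + x_2 + 268, LT = x_1^2.

S(f_1,f_2): lcm = x_1x_2. S = -1/8x_1 - 7/10x_2^2 - 189/40x_2 + 103/8.
  leading term x_1: subtract (1/80)·f_1 from -1/8x_1 - 7/10x_2^2 - 189/40x_2 + 103/8 → -7/10x_2^2 - 19/4x_2 + 123/10
  leading term x_2^2: no divisor's leading term divides it; move -7/10x_2^2 to the remainder.
  leading term x_2: no divisor's leading term divides it; move -19/4x_2 to the remainder.
  leading term 1: no divisor's leading term divides it; move 123/10 to the remainder.
  remainder -7/10x_2^2 - 19/4x_2 + 123/10 ≠ 0; add h_4 = -7/10x_2^2 - 19/4x_2 + 123/10 to the basis.

S(f_1,f_3): lcm = x_1^2. S = -1/5x_1x_2 - 41/10x_1 + 1/12x_2 + 67/3.
  leading term x_1x_2: subtract (1/50x_2)·f_1 from -1/5x_1x_2 - 41/10x_1 + 1/12x_2 + 67/3 → -41/10x_1 - 1/25x_2^2 - 251/300x_2 + 67/3
  leading term x_1: subtract (41/100)·f_1 from -41/10x_1 - 1/25x_2^2 - 251/300x_2 + 67/3 → -1/25x_2^2 - 497/300x_2 + 521/150
  leading term x_2^2: subtract (2/35)·h_4 from -1/25x_2^2 - 497/300x_2 + 521/150 → -2909/2100x_2 + 2909/1050
  leading term x_2: no divisor's leading term divides it; move -2909/2100x_2 to the remainder.
  leading term 1: no divisor's leading term divides it; move 2909/1050 to the remainder.
  remainder -2909/2100x_2 + 2909/1050 ≠ 0; add h_5 = -2909/2100x_2 + 2909/1050 to the basis.

S(f_2,f_3): lcm = x_1^2x_2. S = 1/8x_1^2 + 1/2x_1x_2^2 + 5/8x_1x_2 - 103/8x_1 + 1/12x_2^2 + 67/3x_2.
  leading term x_1^2: subtract (-1/80x_1)·f_1 from 1/8x_1^2 + 1/2x_1x_2^2 + 5/8x_1x_2 - 103/8x_1 + 1/12x_2^2 + 67/3x_2 → 1/2x_1x_2^2 + 13/20x_1x_2 - 123/10x_1 + 1/12x_2^2 + 67/3x_2
  leading term x_1x_2^2: subtract (-1/20x_2^2)·f_1 from 1/2x_1x_2^2 + 13/20x_1x_2 - 123/10x_1 + 1/12x_2^2 + 67/3x_2 → 13/20x_1x_2 - 123/10x_1 + 1/10x_2^3 + 143/60x_2^2 + 67/3x_2
  leading term x_1x_2: subtract (-13/200x_2)·f_1 from 13/20x_1x_2 - 123/10x_1 + 1/10x_2^3 + 143/60x_2^2 + 67/3x_2 → -123/10x_1 + 1/10x_2^3 + 377/150x_2^2 + 7597/300x_2
  leading term x_1: subtract (123/100)·f_1 from -123/10x_1 + 1/10x_2^3 + 377/150x_2^2 + 7597/300x_2 → 1/10x_2^3 + 377/150x_2^2 + 6859/300x_2 - 2829/50
  leading term x_2^3: subtract (-1/7x_2)·h_4 from 1/10x_2^3 + 377/150x_2^2 + 6859/300x_2 - 2829/50 → 3853/2100x_2^2 + 51703/2100x_2 - 2829/50
  leading term x_2^2: subtract (-3853/1470)·h_4 from 3853/2100x_2^2 + 51703/2100x_2 - 2829/50 → 119269/9800x_2 - 119269/4900
  leading term x_2: subtract (-123/14)·h_5 from 119269/9800x_2 - 119269/4900 → 0
  remainder 0.

S(f_1,h_4): leading monomials are coprime, so the S-polynomial reduces to 0 (Buchberger's first criterion).
S(f_2,h_4): lcm = x_1x_2^2. S = -373/56x_1x_2 + 123/7x_1 + 1/2x_2^3 + 1/8x_2^2 - 103/8x_2.
  leading term x_1x_2: subtract (373/560x_2)·f_1 from -373/56x_1x_2 + 123/7x_1 + 1/2x_2^3 + 1/8x_2^2 - 103/8x_2 → 123/7x_1 + 1/2x_2^3 - 169/140x_2^2 - 1523/35x_2
  leading term x_1: subtract (-123/70)·f_1 from 123/7x_1 + 1/2x_2^3 - 169/140x_2^2 - 1523/35x_2 → 1/2x_2^3 - 169/140x_2^2 - 40x_2 + 2829/35
  leading term x_2^3: subtract (-5/7x_2)·h_4 from 1/2x_2^3 - 169/140x_2^2 - 40x_2 + 2829/35 → -23/5x_2^2 - 437/14x_2 + 2829/35
  leading term x_2^2: subtract (46/7)·h_4 from -23/5x_2^2 - 437/14x_2 + 2829/35 → 0
  remainder 0.

S(f_3,h_4): leading monomials are coprime, so the S-polynomial reduces to 0 (Buchberger's first criterion).
S(f_1,h_5): leading monomials are coprime, so the S-polynomial reduces to 0 (Buchberger's first criterion).
S(f_2,h_5): lcm = x_1x_2. S = 17/8x_1 + 1/2x_2^2 + 1/8x_2 - 103/8.
  leading term x_1: subtract (-17/80)·f_1 from 17/8x_1 + 1/2x_2^2 + 1/8x_2 - 103/8 → 1/2x_2^2 + 11/20x_2 - 31/10
  leading term x_2^2: subtract (-5/7)·h_4 from 1/2x_2^2 + 11/20x_2 - 31/10 → -199/70x_2 + 199/35
  leading term x_2: subtract (5970/2909)·h_5 from -199/70x_2 + 199/35 → 0
  remainder 0.

S(f_3,h_5): leading monomials are coprime, so the S-polynomial reduces to 0 (Buchberger's first criterion).
S(h_4,h_5): lcm = x_2^2. S = 123/14x_2 - 123/7.
  leading term x_2: subtract (-18450/2909)·h_5 from 123/14x_2 - 123/7 → 0
  remainder 0.

Every S-polynomial of the final basis reduces to 0, so we have a Gröbner basis.
Inter-reduce: drop elements whose leading term is divisible by another's, tail-reduce, and make monic.
Reduced Gröbner basis: {x_1 - 5, x_2 - 2}.

Elimination: the polynomial x_2 - 2 lies in the elimination ideal for x_2, so x_2 ∈ {2}. For each such x_2, the remaining basis elements (now univariate) give the rest of the solution.
  x_2 = 2: the earlier basis element becomes x_1 - 5 = 0, giving x_1 = 5 — point (5, 2).
Each listed point satisfies every original equation (direct substitution).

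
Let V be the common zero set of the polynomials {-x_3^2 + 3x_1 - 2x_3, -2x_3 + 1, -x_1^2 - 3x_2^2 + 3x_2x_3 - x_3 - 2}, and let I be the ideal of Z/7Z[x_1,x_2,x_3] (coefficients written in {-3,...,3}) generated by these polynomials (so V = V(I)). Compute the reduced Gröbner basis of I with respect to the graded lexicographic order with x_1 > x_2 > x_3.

G = {x_2^2 + 3x_2, x_1 - 1, x_3 + 3}

f_1 = -x_3^2 + 3x_1 - 2x_3, LT = x_3^2.
f_2 = -2x_3 + 1, LT = x_3.
f_3 = -x_1^2 - 3x_2^2 + 3x_2x_3 - x_3 - 2, LT = x_1^2.

S(f_1,f_2): lcm = x_3^2. S = -3x_1 - x_3.
  leading term x_1: no divisor's leading term divides it; move -3x_1 to the remainder.
  leading term x_3: subtract (-3)·f_2 from -x_3 → 3
  leading term 1: no divisor's leading term divides it; move 3 to the remainder.
  remainder -3x_1 + 3 ≠ 0; add g_4 = -3x_1 + 3 to the basis.

S(f_1,f_3): leading monomials are coprime, so the S-polynomial reduces to 0 (Buchberger's first criterion).
S(f_2,f_3): leading monomials are coprime, so the S-polynomial reduces to 0 (Buchberger's first criterion).
S(f_1,g_4): leading monomials are coprime, so the S-polynomial reduces to 0 (Buchberger's first criterion).
S(f_2,g_4): leading monomials are coprime, so the S-polynomial reduces to 0 (Buchberger's first criterion).
S(f_3,g_4): lcm = x_1^2. S = 3x_2^2 - 3x_2x_3 + x_1 + x_3 + 2.
  leading term x_2^2: no divisor's leading term divides it; move 3x_2^2 to the remainder.
  leading term x_2x_3: subtract (-2x_2)·f_2 from -3x_2x_3 + x_1 + x_3 + 2 → x_1 + 2x_2 + x_3 + 2
  leading term x_1: subtract (2)·g_4 from x_1 + 2x_2 + x_3 + 2 → 2x_2 + x_3 + 3
  leading term x_2: no divisor's leading term divides it; move 2x_2 to the remainder.
  leading term x_3: subtract (3)·f_2 from x_3 + 3 → 0
  remainder 3x_2^2 + 2x_2 ≠ 0; add g_5 = 3x_2^2 + 2x_2 to the basis.

S(f_1,g_5): leading monomials are coprime, so the S-polynomial reduces to 0 (Buchberger's first criterion).
S(f_2,g_5): leading monomials are coprime, so the S-polynomial reduces to 0 (Buchberger's first criterion).
S(f_3,g_5): leading monomials are coprime, so the S-polynomial reduces to 0 (Buchberger's first criterion).
S(g_4,g_5): leading monomials are coprime, so the S-polynomial reduces to 0 (Buchberger's first criterion).
Every S-polynomial of the final basis reduces to 0, so we have a Gröbner basis.
Inter-reduce: drop elements whose leading term is divisible by another's, tail-reduce, and make monic.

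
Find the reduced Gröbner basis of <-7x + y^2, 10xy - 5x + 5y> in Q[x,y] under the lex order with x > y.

G = {x - 1/7y^2, y^3 - 1/2y^2 + 7/2y}

f_1 = -7x + y^2, LT = x.
f_2 = 10xy - 5x + 5y, LT = xy.

S(f_1,f_2): lcm = xy. S = 1/2x - 1/7y^3 - 1/2y.
  reduce S modulo (f_1, f_2):
  remainder -1/7y^3 + 1/14y^2 - 1/2y ≠ 0; add g_3 = -1/7y^3 + 1/14y^2 - 1/2y to the basis.

The other S-polynomials (S(f_1,g_3), S(f_2,g_3)) all reduce to 0 modulo the current basis, so we have a Gröbner basis.
Inter-reduce: drop elements whose leading term is divisible by another's, tail-reduce, and make monic.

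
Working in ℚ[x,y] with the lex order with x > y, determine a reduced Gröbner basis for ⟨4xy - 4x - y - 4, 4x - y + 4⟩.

f_1 = 4xy - 4x - y - 4, LT = xy.
f_2 = 4x - y + 4, LT = x.

S(f_1,f_2): lcm = xy. S = -x + ¼y² - 5/4y - 1.
  leading term x: subtract (-¼)·f_2 from -x + ¼y² - 5/4y - 1 → ¼y² - 3/2y
  leading term y²: no divisor's leading term divides it; move ¼y² to the remainder.
  leading term y: no divisor's leading term divides it; move -3/2y to the remainder.
  remainder ¼y² - 3/2y ≠ 0; add g_3 = ¼y² - 3/2y to the basis.

The other S-polynomials (S(f_1,g_3), S(f_2,g_3)) all reduce to 0 modulo the current basis, so we have a Gröbner basis.
Inter-reduce: drop elements whose leading term is divisible by another's, tail-reduce, and make monic.

G = {x - ¼y + 1, y² - 6y}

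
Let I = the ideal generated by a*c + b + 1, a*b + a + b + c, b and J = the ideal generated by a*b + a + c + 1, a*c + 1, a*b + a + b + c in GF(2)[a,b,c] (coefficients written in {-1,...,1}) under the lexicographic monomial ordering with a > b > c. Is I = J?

For a fixed monomial order, each ideal has a unique reduced Gröbner basis; comparing bases decides equality.
Buchberger on the first generating set:
f_1 = a*c + b + 1, LT = a*c.
f_2 = a*b + a + b + c, LT = a*b.
f_3 = b, LT = b.

S(f_1,f_2): lcm = a*b*c. S = a*c + b**2 + b*c + b + c**2.
  leading term a*c: subtract (1)·f_1 from a*c + b**2 + b*c + b + c**2 → b**2 + b*c + c**2 + 1
  leading term b**2: subtract (b)·f_3 from b**2 + b*c + c**2 + 1 → b*c + c**2 + 1
  leading term b*c: subtract (c)·f_3 from b*c + c**2 + 1 → c**2 + 1
  leading term c**2: no divisor's leading term divides it; move c**2 to the remainder.
  leading term 1: no divisor's leading term divides it; move 1 to the remainder.
  remainder c**2 + 1 ≠ 0; add g_4 = c**2 + 1 to the basis.

S(f_2,f_3): lcm = a*b. S = a + b + c.
  leading term a: no divisor's leading term divides it; move a to the remainder.
  leading term b: subtract (1)·f_3 from b + c → c
  leading term c: no divisor's leading term divides it; move c to the remainder.
  remainder a + c ≠ 0; add g_5 = a + c to the basis.

The other S-polynomials (S(f_1,f_3), S(f_1,g_4), S(f_2,g_4), S(f_3,g_4), S(f_1,g_5), S(f_2,g_5), S(f_3,g_5), S(g_4,g_5)) all reduce to 0 modulo the current basis, so we have a Gröbner basis.
Inter-reduce: drop elements whose leading term is divisible by another's, tail-reduce, and make monic.
Reduced Gröbner basis: {a + c, b, c**2 + 1}.

Buchberger on the second generating set:
h_1 = a*b + a + c + 1, LT = a*b.
h_2 = a*c + 1, LT = a*c.
h_3 = a*b + a + b + c, LT = a*b.

S(h_1,h_2): lcm = a*b*c. S = a*c + b + c**2 + c.
  leading term a*c: subtract (1)·h_2 from a*c + b + c**2 + c → b + c**2 + c + 1
  leading term b: no divisor's leading term divides it; move b to the remainder.
  leading term c**2: no divisor's leading term divides it; move c**2 to the remainder.
  leading term c: no divisor's leading term divides it; move c to the remainder.
  leading term 1: no divisor's leading term divides it; move 1 to the remainder.
  remainder b + c**2 + c + 1 ≠ 0; add k_4 = b + c**2 + c + 1 to the basis.

S(h_1,h_3): lcm = a*b. S = b + 1.
  leading term b: subtract (1)·k_4 from b + 1 → c**2 + c
  leading term c**2: no divisor's leading term divides it; move c**2 to the remainder.
  leading term c: no divisor's leading term divides it; move c to the remainder.
  remainder c**2 + c ≠ 0; add k_5 = c**2 + c to the basis.

S(h_2,k_5): lcm = a*c**2. S = a*c + c.
  leading term a*c: subtract (1)·h_2 from a*c + c → c + 1
  leading term c: no divisor's leading term divides it; move c to the remainder.
  leading term 1: no divisor's leading term divides it; move 1 to the remainder.
  remainder c + 1 ≠ 0; add k_6 = c + 1 to the basis.

S(h_2,k_6): lcm = a*c. S = a + 1.
  leading term a: no divisor's leading term divides it; move a to the remainder.
  leading term 1: no divisor's leading term divides it; move 1 to the remainder.
  remainder a + 1 ≠ 0; add k_7 = a + 1 to the basis.

The other S-polynomials (S(h_2,h_3), S(h_1,k_4), S(h_2,k_4), S(h_3,k_4), S(h_1,k_5), S(h_3,k_5), S(k_4,k_5), S(h_1,k_6), S(h_3,k_6), S(k_4,k_6), S(k_5,k_6), S(h_1,k_7), S(h_2,k_7), S(h_3,k_7), S(k_4,k_7), S(k_5,k_7), S(k_6,k_7)) all reduce to 0 modulo the current basis, so we have a Gröbner basis.
Inter-reduce: drop elements whose leading term is divisible by another's, tail-reduce, and make monic.
Reduced Gröbner basis: {a + 1, b + 1, c + 1}.

The bases are distinct; the ideals are different.

No, the ideals differ.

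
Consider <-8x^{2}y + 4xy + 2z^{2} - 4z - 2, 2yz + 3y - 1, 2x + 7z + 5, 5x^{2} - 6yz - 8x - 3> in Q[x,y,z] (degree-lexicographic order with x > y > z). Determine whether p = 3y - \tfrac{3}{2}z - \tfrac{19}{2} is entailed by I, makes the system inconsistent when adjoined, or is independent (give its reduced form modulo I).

Adjoining 3y - \tfrac{3}{2}z - \tfrac{19}{2} makes the ideal the whole ring: the system is inconsistent.

First compute the reduced Gröbner basis of I by Buchberger's algorithm.
f_1 = -8x^{2}y + 4xy + 2z^{2} - 4z - 2, LT = x^{2}y.
f_2 = 2yz + 3y - 1, LT = yz.
f_3 = 2x + 7z + 5, LT = x.
f_4 = 5x^{2} - 6yz - 8x - 3, LT = x^{2}.

S(f_1,f_2): lcm = x^{2}yz. S = -\tfrac{3}{2}x^{2}y - \tfrac{1}{2}xyz - \tfrac{1}{4}z^{3} + \tfrac{1}{2}x^{2} + \tfrac{1}{2}z^{2} + \tfrac{1}{4}z.
  reduce S modulo (f_1, f_2, f_3, f_4):
  remainder -\tfrac{1}{4}z^{3} + \tfrac{25}{4}z^{2} + \tfrac{85}{8}z + \tfrac{33}{8} ≠ 0; add h_5 = -\tfrac{1}{4}z^{3} + \tfrac{25}{4}z^{2} + \tfrac{85}{8}z + \tfrac{33}{8} to the basis.

S(f_1,f_3): lcm = x^{2}y. S = -\tfrac{7}{2}xyz - 3xy - \tfrac{1}{4}z^{2} + \tfrac{1}{2}z + \tfrac{1}{4}.
  reduce S modulo (f_1, f_2, f_3, f_4, h_5):
  remainder -\tfrac{1}{4}z^{2} + \tfrac{99}{16}y + \tfrac{53}{8}z + \tfrac{11}{16} ≠ 0; add h_6 = -\tfrac{1}{4}z^{2} + \tfrac{99}{16}y + \tfrac{53}{8}z + \tfrac{11}{16} to the basis.

S(f_1,f_4): lcm = x^{2}y. S = \tfrac{6}{5}y^{2}z + \tfrac{11}{10}xy - \tfrac{1}{4}z^{2} + \tfrac{3}{5}y + \tfrac{1}{2}z + \tfrac{1}{4}.
  reduce S modulo (f_1, f_2, f_3, f_4, h_5, h_6):
  remainder -\tfrac{9}{5}y^{2} - \tfrac{157}{80}y - \tfrac{49}{8}z - \tfrac{189}{80} ≠ 0; add h_7 = -\tfrac{9}{5}y^{2} - \tfrac{157}{80}y - \tfrac{49}{8}z - \tfrac{189}{80} to the basis.

S(f_3,f_4): lcm = x^{2}. S = \tfrac{7}{2}xz + \tfrac{6}{5}yz + \tfrac{41}{10}x + \tfrac{3}{5}.
  reduce S modulo (f_1, f_2, f_3, f_4, h_5, h_6, h_7):
  remainder -\tfrac{24399}{80}y - \tfrac{13909}{40}z - \tfrac{3419}{80} ≠ 0; add h_8 = -\tfrac{24399}{80}y - \tfrac{13909}{40}z - \tfrac{3419}{80} to the basis.

S(f_2,h_6): lcm = yz^{2}. S = \tfrac{99}{4}y^{2} + 28yz + \tfrac{11}{4}y - \tfrac{1}{2}z.
  reduce S modulo (f_1, f_2, f_3, f_4, h_5, h_6, h_7, h_8):
  remainder -\tfrac{399191}{43376}z - \tfrac{399191}{43376} ≠ 0; add h_9 = -\tfrac{399191}{43376}z - \tfrac{399191}{43376} to the basis.

The other S-polynomials (S(f_2,f_3), S(f_2,f_4), S(f_1,h_5), S(f_2,h_5), S(f_3,h_5), S(f_4,h_5), S(f_1,h_6), S(f_3,h_6), S(f_4,h_6), S(h_5,h_6), S(f_1,h_7), S(f_2,h_7), S(f_3,h_7), S(f_4,h_7), S(h_5,h_7), S(h_6,h_7), S(f_1,h_8), S(f_2,h_8), S(f_3,h_8), S(f_4,h_8), S(h_5,h_8), S(h_6,h_8), S(h_7,h_8), S(f_1,h_9), S(f_2,h_9), S(f_3,h_9), S(f_4,h_9), S(h_5,h_9), S(h_6,h_9), S(h_7,h_9), S(h_8,h_9)) all reduce to 0 modulo the current basis, so we have a Gröbner basis.
Inter-reduce: drop elements whose leading term is divisible by another's, tail-reduce, and make monic.
Reduced Gröbner basis: {x - 1, y - 1, z + 1}.
Label its elements g_1 = x - 1, g_2 = y - 1, g_3 = z + 1.

Reduce p = 3y - \tfrac{3}{2}z - \tfrac{19}{2} modulo G:
  leading term y: subtract (3)·g_2 from 3y - \tfrac{3}{2}z - \tfrac{19}{2} → -\tfrac{3}{2}z - \tfrac{13}{2}
  leading term z: subtract (-\tfrac{3}{2})·g_3 from -\tfrac{3}{2}z - \tfrac{13}{2} → -5
  leading term 1: no divisor's leading term divides it; move -5 to the remainder.
  normal form = -5.
The normal form is nonzero, so p ∉ I. Since p minus its normal form lies in I, I + (p) = I + (r) where r = -5; decide whether this ideal is the whole ring.
Here r = -5 is a nonzero constant, hence a unit: 1 ∈ I + (p), the Gröbner basis of I + (p) is {1}, and the enlarged system has no common solution — adjoining p is inconsistent.

The remainder on division by a Gröbner basis is unique — it is the normal form.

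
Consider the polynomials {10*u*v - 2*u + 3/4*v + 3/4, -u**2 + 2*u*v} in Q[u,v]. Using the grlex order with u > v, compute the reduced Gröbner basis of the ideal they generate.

f_1 = 10*u*v - 2*u + 3/4*v + 3/4, LT = u*v.
f_2 = -u**2 + 2*u*v, LT = u**2.

S(f_1,f_2): lcm = u**2*v. S = 2*u*v**2 - 1/5*u**2 + 3/40*u*v + 3/40*u.
  reduce S modulo (f_1, f_2):
  remainder -3/20*v**2 + 9/100*u - 249/1600*v - 9/1600 ≠ 0; add g_3 = -3/20*v**2 + 9/100*u - 249/1600*v - 9/1600 to the basis.

The other S-polynomials (S(f_1,g_3), S(f_2,g_3)) all reduce to 0 modulo the current basis, so we have a Gröbner basis.

G = {u**2 - 2/5*u + 3/20*v + 3/20, u*v - 1/5*u + 3/40*v + 3/40, v**2 - 3/5*u + 83/80*v + 3/80}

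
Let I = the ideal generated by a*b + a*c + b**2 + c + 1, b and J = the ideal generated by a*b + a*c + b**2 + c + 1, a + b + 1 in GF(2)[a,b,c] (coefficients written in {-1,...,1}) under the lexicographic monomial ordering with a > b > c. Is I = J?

Since reduced Gröbner bases are canonical representatives of ideals under a given ordering, it suffices to compute and compare them.
Buchberger on the first generating set:
f_1 = a*b + a*c + b**2 + c + 1, LT = a*b.
f_2 = b, LT = b.

S(f_1,f_2): lcm = a*b. S = a*c + b**2 + c + 1.
  reduce S modulo (f_1, f_2):
  remainder a*c + c + 1 ≠ 0; add g_3 = a*c + c + 1 to the basis.

The other S-polynomials (S(f_1,g_3), S(f_2,g_3)) all reduce to 0 modulo the current basis, so we have a Gröbner basis.
Inter-reduce: drop elements whose leading term is divisible by another's, tail-reduce, and make monic.
Reduced Gröbner basis: {a*c + c + 1, b}.

Buchberger on the second generating set:
h_1 = a*b + a*c + b**2 + c + 1, LT = a*b.
h_2 = a + b + 1, LT = a.

S(h_1,h_2): lcm = a*b. S = a*c + b + c + 1.
  reduce S modulo (h_1, h_2):
  remainder b*c + b + 1 ≠ 0; add k_3 = b*c + b + 1 to the basis.

The other S-polynomials (S(h_1,k_3), S(h_2,k_3)) all reduce to 0 modulo the current basis, so we have a Gröbner basis.
Inter-reduce: drop elements whose leading term is divisible by another's, tail-reduce, and make monic.
Reduced Gröbner basis: {a + b + 1, b*c + b + 1}.

The bases are distinct; the ideals are different.

No, the ideals differ.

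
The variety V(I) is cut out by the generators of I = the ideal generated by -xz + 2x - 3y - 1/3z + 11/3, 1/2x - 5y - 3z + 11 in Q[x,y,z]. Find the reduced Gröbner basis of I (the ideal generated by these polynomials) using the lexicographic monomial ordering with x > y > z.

f_1 = -xz + 2x - 3y - 1/3z + 11/3, LT = xz.
f_2 = 1/2x - 5y - 3z + 11, LT = x.

S(f_1,f_2): lcm = xz. S = -2x + 10yz + 3y + 6z^2 - 65/3z - 11/3.
  leading term x: subtract (-4)·f_2 from -2x + 10yz + 3y + 6z^2 - 65/3z - 11/3 → 10yz - 17y + 6z^2 - 101/3z + 121/3
  leading term yz: no divisor's leading term divides it; move 10yz to the remainder.
  leading term y: no divisor's leading term divides it; move -17y to the remainder.
  leading term z^2: no divisor's leading term divides it; move 6z^2 to the remainder.
  leading term z: no divisor's leading term divides it; move -101/3z to the remainder.
  leading term 1: no divisor's leading term divides it; move 121/3 to the remainder.
  remainder 10yz - 17y + 6z^2 - 101/3z + 121/3 ≠ 0; add g_3 = 10yz - 17y + 6z^2 - 101/3z + 121/3 to the basis.

The other S-polynomials (S(f_1,g_3), S(f_2,g_3)) all reduce to 0 modulo the current basis, so we have a Gröbner basis.
Inter-reduce: drop elements whose leading term is divisible by another's, tail-reduce, and make monic.

G = {x - 10y - 6z + 22, yz - 17/10y + 3/5z^2 - 101/30z + 121/30}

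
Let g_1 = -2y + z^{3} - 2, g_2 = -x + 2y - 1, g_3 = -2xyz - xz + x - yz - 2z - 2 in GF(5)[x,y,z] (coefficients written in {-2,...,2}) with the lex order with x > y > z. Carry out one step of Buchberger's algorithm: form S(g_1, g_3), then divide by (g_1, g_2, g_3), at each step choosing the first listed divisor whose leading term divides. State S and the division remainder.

S(g_1, g_3) = 2xz^{4} - 2xz - 2x + 2yz - z - 1; remainder on division = 2z^{7} - 2z^{4} - 2z^{3} - 2z.

lcm(LM(g_1), LM(g_3)) = xyz.
S = (lcm/LT(g_1))·g_1 − (lcm/LT(g_3))·g_3 = 2xz^{4} - 2xz - 2x + 2yz - z - 1.
Reduce S modulo (g_1, g_2, g_3) in that order:
  leading term xz^{4}: subtract (-2z^{4})·g_2 from 2xz^{4} - 2xz - 2x + 2yz - z - 1 → -2xz - 2x - yz^{4} + 2yz - 2z^{4} - z - 1
  leading term xz: subtract (2z)·g_2 from -2xz - 2x - yz^{4} + 2yz - 2z^{4} - z - 1 → -2x - yz^{4} - 2yz - 2z^{4} + z - 1
  leading term x: subtract (2)·g_2 from -2x - yz^{4} - 2yz - 2z^{4} + z - 1 → -yz^{4} - 2yz + y - 2z^{4} + z + 1
  leading term yz^{4}: subtract (-2z^{4})·g_1 from -yz^{4} - 2yz + y - 2z^{4} + z + 1 → -2yz + y + 2z^{7} - z^{4} + z + 1
  leading term yz: subtract (z)·g_1 from -2yz + y + 2z^{7} - z^{4} + z + 1 → y + 2z^{7} - 2z^{4} - 2z + 1
  leading term y: subtract (2)·g_1 from y + 2z^{7} - 2z^{4} - 2z + 1 → 2z^{7} - 2z^{4} - 2z^{3} - 2z
  leading term z^{7}: no divisor's leading term divides it; move 2z^{7} to the remainder.
  leading term z^{4}: no divisor's leading term divides it; move -2z^{4} to the remainder.
  leading term z^{3}: no divisor's leading term divides it; move -2z^{3} to the remainder.
  leading term z: no divisor's leading term divides it; move -2z to the remainder.
The remainder 2z^{7} - 2z^{4} - 2z^{3} - 2z is nonzero, so it would be added as the next basis element.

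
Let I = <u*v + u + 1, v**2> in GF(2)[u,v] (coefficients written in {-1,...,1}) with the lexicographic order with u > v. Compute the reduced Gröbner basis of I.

G = {u + v + 1, v**2}

f_1 = u*v + u + 1, LT = u*v.
f_2 = v**2, LT = v**2.

S(f_1,f_2): lcm = u*v**2. S = u*v + v.
  leading term u*v: subtract (1)·f_1 from u*v + v → u + v + 1
  leading term u: no divisor's leading term divides it; move u to the remainder.
  leading term v: no divisor's leading term divides it; move v to the remainder.
  leading term 1: no divisor's leading term divides it; move 1 to the remainder.
  remainder u + v + 1 ≠ 0; add g_3 = u + v + 1 to the basis.

S(f_1,g_3): lcm = u*v. S = u + v**2 + v + 1.
  leading term u: subtract (1)·g_3 from u + v**2 + v + 1 → v**2
  leading term v**2: subtract (1)·f_2 from v**2 → 0
  remainder 0.

S(f_2,g_3): leading monomials are coprime, so the S-polynomial reduces to 0 (Buchberger's first criterion).
Every S-polynomial of the final basis reduces to 0, so we have a Gröbner basis.
Inter-reduce: drop elements whose leading term is divisible by another's, tail-reduce, and make monic.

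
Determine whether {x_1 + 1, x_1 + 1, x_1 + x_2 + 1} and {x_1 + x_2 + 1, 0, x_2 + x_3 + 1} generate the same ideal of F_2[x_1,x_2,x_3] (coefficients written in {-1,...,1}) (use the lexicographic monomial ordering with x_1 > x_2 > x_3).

No, the ideals differ.

Two ideals are equal iff their reduced Gröbner bases coincide (the reduced basis is unique for a fixed ordering).
Buchberger on the first generating set:
f_1 = x_1 + 1, LT = x_1.
f_2 = x_1 + 1, LT = x_1.
f_3 = x_1 + x_2 + 1, LT = x_1.

S(f_1,f_2): lcm = x_1. S = 0.
  remainder 0.

S(f_1,f_3): lcm = x_1. S = x_2.
  leading term x_2: no divisor's leading term divides it; move x_2 to the remainder.
  remainder x_2 ≠ 0; add g_4 = x_2 to the basis.

S(f_2,f_3): lcm = x_1. S = x_2.
  leading term x_2: subtract (1)·g_4 from x_2 → 0
  remainder 0.

S(f_1,g_4): leading monomials are coprime, so the S-polynomial reduces to 0 (Buchberger's first criterion).
S(f_2,g_4): leading monomials are coprime, so the S-polynomial reduces to 0 (Buchberger's first criterion).
S(f_3,g_4): leading monomials are coprime, so the S-polynomial reduces to 0 (Buchberger's first criterion).
Every S-polynomial of the final basis reduces to 0, so we have a Gröbner basis.
Inter-reduce: drop elements whose leading term is divisible by another's, tail-reduce, and make monic.
Reduced Gröbner basis: {x_1 + 1, x_2}.

Buchberger on the second generating set:
h_1 = x_1 + x_2 + 1, LT = x_1.
h_2 = x_2 + x_3 + 1, LT = x_2.

S(h_1,h_2): leading monomials are coprime, so the S-polynomial reduces to 0 (Buchberger's first criterion).
Every S-polynomial of the final basis reduces to 0, so we have a Gröbner basis.
Inter-reduce: drop elements whose leading term is divisible by another's, tail-reduce, and make monic.
Reduced Gröbner basis: {x_1 + x_3, x_2 + x_3 + 1}.

The bases are distinct; the ideals are different.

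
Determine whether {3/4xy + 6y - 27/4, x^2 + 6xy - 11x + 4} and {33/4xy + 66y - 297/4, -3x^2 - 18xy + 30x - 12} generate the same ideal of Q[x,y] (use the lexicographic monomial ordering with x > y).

Since reduced Gröbner bases are canonical representatives of ideals under a given ordering, it suffices to compute and compare them.
Buchberger on the first generating set:
f_1 = 3/4xy + 6y - 27/4, LT = xy.
f_2 = x^2 + 6xy - 11x + 4, LT = x^2.

S(f_1,f_2): lcm = x^2y. S = -6xy^2 + 19xy - 9x - 4y.
  leading term xy^2: subtract (-8y)·f_1 from -6xy^2 + 19xy - 9x - 4y → 19xy - 9x + 48y^2 - 58y
  leading term xy: subtract (76/3)·f_1 from 19xy - 9x + 48y^2 - 58y → -9x + 48y^2 - 210y + 171
  leading term x: no divisor's leading term divides it; move -9x to the remainder.
  leading term y^2: no divisor's leading term divides it; move 48y^2 to the remainder.
  leading term y: no divisor's leading term divides it; move -210y to the remainder.
  leading term 1: no divisor's leading term divides it; move 171 to the remainder.
  remainder -9x + 48y^2 - 210y + 171 ≠ 0; add g_3 = -9x + 48y^2 - 210y + 171 to the basis.

S(f_1,g_3): lcm = xy. S = 16/3y^3 - 70/3y^2 + 27y - 9.
  leading term y^3: no divisor's leading term divides it; move 16/3y^3 to the remainder.
  leading term y^2: no divisor's leading term divides it; move -70/3y^2 to the remainder.
  leading term y: no divisor's leading term divides it; move 27y to the remainder.
  leading term 1: no divisor's leading term divides it; move -9 to the remainder.
  remainder 16/3y^3 - 70/3y^2 + 27y - 9 ≠ 0; add g_4 = 16/3y^3 - 70/3y^2 + 27y - 9 to the basis.

The other S-polynomials (S(f_2,g_3), S(f_1,g_4), S(f_2,g_4), S(g_3,g_4)) all reduce to 0 modulo the current basis, so we have a Gröbner basis.
Inter-reduce: drop elements whose leading term is divisible by another's, tail-reduce, and make monic.
Reduced Gröbner basis: {x - 16/3y^2 + 70/3y - 19, y^3 - 35/8y^2 + 81/16y - 27/16}.

Buchberger on the second generating set:
h_1 = 33/4xy + 66y - 297/4, LT = xy.
h_2 = -3x^2 - 18xy + 30x - 12, LT = x^2.

S(h_1,h_2): lcm = x^2y. S = -6xy^2 + 18xy - 9x - 4y.
  leading term xy^2: subtract (-8/11y)·h_1 from -6xy^2 + 18xy - 9x - 4y → 18xy - 9x + 48y^2 - 58y
  leading term xy: subtract (24/11)·h_1 from 18xy - 9x + 48y^2 - 58y → -9x + 48y^2 - 202y + 162
  leading term x: no divisor's leading term divides it; move -9x to the remainder.
  leading term y^2: no divisor's leading term divides it; move 48y^2 to the remainder.
  leading term y: no divisor's leading term divides it; move -202y to the remainder.
  leading term 1: no divisor's leading term divides it; move 162 to the remainder.
  remainder -9x + 48y^2 - 202y + 162 ≠ 0; add k_3 = -9x + 48y^2 - 202y + 162 to the basis.

S(h_1,k_3): lcm = xy. S = 16/3y^3 - 202/9y^2 + 26y - 9.
  leading term y^3: no divisor's leading term divides it; move 16/3y^3 to the remainder.
  leading term y^2: no divisor's leading term divides it; move -202/9y^2 to the remainder.
  leading term y: no divisor's leading term divides it; move 26y to the remainder.
  leading term 1: no divisor's leading term divides it; move -9 to the remainder.
  remainder 16/3y^3 - 202/9y^2 + 26y - 9 ≠ 0; add k_4 = 16/3y^3 - 202/9y^2 + 26y - 9 to the basis.

The other S-polynomials (S(h_2,k_3), S(h_1,k_4), S(h_2,k_4), S(k_3,k_4)) all reduce to 0 modulo the current basis, so we have a Gröbner basis.
Inter-reduce: drop elements whose leading term is divisible by another's, tail-reduce, and make monic.
Reduced Gröbner basis: {x - 16/3y^2 + 202/9y - 18, y^3 - 101/24y^2 + 39/8y - 27/16}.

The bases are distinct; the ideals are different.

No, the ideals differ.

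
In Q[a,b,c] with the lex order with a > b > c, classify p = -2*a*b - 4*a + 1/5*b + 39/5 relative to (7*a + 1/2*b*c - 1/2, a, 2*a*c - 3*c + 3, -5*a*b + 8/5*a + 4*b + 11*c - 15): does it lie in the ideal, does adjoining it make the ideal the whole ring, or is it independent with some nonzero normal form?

Adjoining -2*a*b - 4*a + 1/5*b + 39/5 makes the ideal the whole ring: the system is inconsistent.

First compute the reduced Gröbner basis of I by Buchberger's algorithm.
f_1 = 7*a + 1/2*b*c - 1/2, LT = a.
f_2 = a, LT = a.
f_3 = 2*a*c - 3*c + 3, LT = a*c.
f_4 = -5*a*b + 8/5*a + 4*b + 11*c - 15, LT = a*b.

S(f_1,f_2): lcm = a. S = 1/14*b*c - 1/14.
  reduce S modulo (f_1, f_2, f_3, f_4):
  remainder 1/14*b*c - 1/14 ≠ 0; add h_5 = 1/14*b*c - 1/14 to the basis.

S(f_1,f_3): lcm = a*c. S = 1/14*b*c**2 + 10/7*c - 3/2.
  reduce S modulo (f_1, f_2, f_3, f_4, h_5):
  remainder 3/2*c - 3/2 ≠ 0; add h_6 = 3/2*c - 3/2 to the basis.

S(f_1,f_4): lcm = a*b. S = 8/25*a + 1/14*b**2*c + 51/70*b + 11/5*c - 3.
  reduce S modulo (f_1, f_2, f_3, f_4, h_5, h_6):
  remainder 4/5*b - 4/5 ≠ 0; add h_7 = 4/5*b - 4/5 to the basis.

The other S-polynomials (S(f_2,f_3), S(f_2,f_4), S(f_3,f_4), S(f_1,h_5), S(f_2,h_5), S(f_3,h_5), S(f_4,h_5), S(f_1,h_6), S(f_2,h_6), S(f_3,h_6), S(f_4,h_6), S(h_5,h_6), S(f_1,h_7), S(f_2,h_7), S(f_3,h_7), S(f_4,h_7), S(h_5,h_7), S(h_6,h_7)) all reduce to 0 modulo the current basis, so we have a Gröbner basis.
Inter-reduce: drop elements whose leading term is divisible by another's, tail-reduce, and make monic.
Reduced Gröbner basis: {a, b - 1, c - 1}.
Label its elements g_1 = a, g_2 = b - 1, g_3 = c - 1.

Reduce p = -2*a*b - 4*a + 1/5*b + 39/5 modulo G:
  leading term a*b: subtract (-2*b)·g_1 from -2*a*b - 4*a + 1/5*b + 39/5 → -4*a + 1/5*b + 39/5
  leading term a: subtract (-4)·g_1 from -4*a + 1/5*b + 39/5 → 1/5*b + 39/5
  leading term b: subtract (1/5)·g_2 from 1/5*b + 39/5 → 8
  leading term 1: no divisor's leading term divides it; move 8 to the remainder.
  normal form = 8.
The normal form is nonzero, so p ∉ I. Since p minus its normal form lies in I, I + (p) = I + (r) where r = 8; decide whether this ideal is the whole ring.
Here r = 8 is a nonzero constant, hence a unit: 1 ∈ I + (p), the Gröbner basis of I + (p) is {1}, and the enlarged system has no common solution — adjoining p is inconsistent.

The remainder on division by a Gröbner basis is unique — it is the normal form.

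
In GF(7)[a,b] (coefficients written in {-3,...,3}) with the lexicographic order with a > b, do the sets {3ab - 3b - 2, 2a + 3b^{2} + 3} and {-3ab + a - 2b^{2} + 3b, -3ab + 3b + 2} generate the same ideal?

Equality of ideals is decidable: compute both reduced Gröbner bases (unique for the ordering) and check whether they agree.
Buchberger on the first generating set:
f_1 = 3ab - 3b - 2, LT = ab.
f_2 = 2a + 3b^{2} + 3, LT = a.

S(f_1,f_2): lcm = ab. S = 2b^{3} + b - 3.
  reduce S modulo (f_1, f_2):
  remainder 2b^{3} + b - 3 ≠ 0; add g_3 = 2b^{3} + b - 3 to the basis.

The other S-polynomials (S(f_1,g_3), S(f_2,g_3)) all reduce to 0 modulo the current basis, so we have a Gröbner basis.
Inter-reduce: drop elements whose leading term is divisible by another's, tail-reduce, and make monic.
Reduced Gröbner basis: {a - 2b^{2} - 2, b^{3} - 3b + 2}.

Buchberger on the second generating set:
h_1 = -3ab + a - 2b^{2} + 3b, LT = ab.
h_2 = -3ab + 3b + 2, LT = ab.

S(h_1,h_2): lcm = ab. S = 2a + 3b^{2} + 3.
  reduce S modulo (h_1, h_2):
  remainder 2a + 3b^{2} + 3 ≠ 0; add k_3 = 2a + 3b^{2} + 3 to the basis.

S(h_1,k_3): lcm = ab. S = 2a + 2b^{3} + 3b^{2} + b.
  reduce S modulo (h_1, h_2, k_3):
  remainder 2b^{3} + b - 3 ≠ 0; add k_4 = 2b^{3} + b - 3 to the basis.

The other S-polynomials (S(h_2,k_3), S(h_1,k_4), S(h_2,k_4), S(k_3,k_4)) all reduce to 0 modulo the current basis, so we have a Gröbner basis.
Inter-reduce: drop elements whose leading term is divisible by another's, tail-reduce, and make monic.
Reduced Gröbner basis: {a - 2b^{2} - 2, b^{3} - 3b + 2}.

These coincide, so the ideals are equal.

Yes, the ideals are equal.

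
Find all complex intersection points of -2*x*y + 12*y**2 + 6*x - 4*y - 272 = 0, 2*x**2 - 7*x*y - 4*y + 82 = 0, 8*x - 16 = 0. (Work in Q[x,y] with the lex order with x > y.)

{(2, 5)}

Compute a lex Gröbner basis by Buchberger's algorithm.
f_1 = -2*x*y + 6*x + 12*y**2 - 4*y - 272, LT = x*y.
f_2 = 2*x**2 - 7*x*y - 4*y + 82, LT = x**2.
f_3 = 8*x - 16, LT = x.

S(f_1,f_2): lcm = x**2*y. S = -3*x**2 - 5/2*x*y**2 + 2*x*y + 136*x + 2*y**2 - 41*y.
  reduce S modulo (f_1, f_2, f_3):
  remainder -15*y**3 - 89*y**2 + 325*y + 2475 ≠ 0; add h_4 = -15*y**3 - 89*y**2 + 325*y + 2475 to the basis.

S(f_1,f_3): lcm = x*y. S = -3*x - 6*y**2 + 4*y + 136.
  reduce S modulo (f_1, f_2, f_3, h_4):
  remainder -6*y**2 + 4*y + 130 ≠ 0; add h_5 = -6*y**2 + 4*y + 130 to the basis.

S(f_2,f_3): lcm = x**2. S = -7/2*x*y + 2*x - 2*y + 41.
  reduce S modulo (f_1, f_2, f_3, h_4, h_5):
  remainder -9*y + 45 ≠ 0; add h_6 = -9*y + 45 to the basis.

The other S-polynomials (S(f_1,h_4), S(f_2,h_4), S(f_3,h_4), S(f_1,h_5), S(f_2,h_5), S(f_3,h_5), S(h_4,h_5), S(f_1,h_6), S(f_2,h_6), S(f_3,h_6), S(h_4,h_6), S(h_5,h_6)) all reduce to 0 modulo the current basis, so we have a Gröbner basis.
Inter-reduce: drop elements whose leading term is divisible by another's, tail-reduce, and make monic.
Reduced Gröbner basis: {x - 2, y - 5}.

The lex basis is triangular: the last element involves only y. Solving y - 5 = 0 gives y ∈ {5}; substituting each value into the earlier elements determines the remaining variables.
  y = 5: the earlier basis element becomes x - 2 = 0, giving x = 2 — point (2, 5).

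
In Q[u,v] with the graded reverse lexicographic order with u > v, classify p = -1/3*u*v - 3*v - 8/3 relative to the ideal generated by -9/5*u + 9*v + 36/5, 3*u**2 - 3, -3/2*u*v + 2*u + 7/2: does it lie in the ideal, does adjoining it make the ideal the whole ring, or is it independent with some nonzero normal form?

-1/3*u*v - 3*v - 8/3 lies in I (it reduces to 0).

First compute the reduced Gröbner basis of I by Buchberger's algorithm.
f_1 = -9/5*u + 9*v + 36/5, LT = u.
f_2 = 3*u**2 - 3, LT = u**2.
f_3 = -3/2*u*v + 2*u + 7/2, LT = u*v.

S(f_1,f_2): lcm = u**2. S = -5*u*v - 4*u + 1.
  leading term u*v: subtract (25/9*v)·f_1 from -5*u*v - 4*u + 1 → -25*v**2 - 4*u - 20*v + 1
  leading term v**2: no divisor's leading term divides it; move -25*v**2 to the remainder.
  leading term u: subtract (20/9)·f_1 from -4*u - 20*v + 1 → -40*v - 15
  leading term v: no divisor's leading term divides it; move -40*v to the remainder.
  leading term 1: no divisor's leading term divides it; move -15 to the remainder.
  remainder -25*v**2 - 40*v - 15 ≠ 0; add h_4 = -25*v**2 - 40*v - 15 to the basis.

S(f_1,f_3): lcm = u*v. S = -5*v**2 + 4/3*u - 4*v + 7/3.
  leading term v**2: subtract (1/5)·h_4 from -5*v**2 + 4/3*u - 4*v + 7/3 → 4/3*u + 4*v + 16/3
  leading term u: subtract (-20/27)·f_1 from 4/3*u + 4*v + 16/3 → 32/3*v + 32/3
  leading term v: no divisor's leading term divides it; move 32/3*v to the remainder.
  leading term 1: no divisor's leading term divides it; move 32/3 to the remainder.
  remainder 32/3*v + 32/3 ≠ 0; add h_5 = 32/3*v + 32/3 to the basis.

S(f_2,f_3): lcm = u**2*v. S = 4/3*u**2 + 7/3*u - v.
  leading term u**2: subtract (-20/27*u)·f_1 from 4/3*u**2 + 7/3*u - v → 20/3*u*v + 23/3*u - v
  leading term u*v: subtract (-100/27*v)·f_1 from 20/3*u*v + 23/3*u - v → 100/3*v**2 + 23/3*u + 77/3*v
  leading term v**2: subtract (-4/3)·h_4 from 100/3*v**2 + 23/3*u + 77/3*v → 23/3*u - 83/3*v - 20
  leading term u: subtract (-115/27)·f_1 from 23/3*u - 83/3*v - 20 → 32/3*v + 32/3
  leading term v: subtract (1)·h_5 from 32/3*v + 32/3 → 0
  remainder 0.

S(f_1,h_4): leading monomials are coprime, so the S-polynomial reduces to 0 (Buchberger's first criterion).
S(f_2,h_4): leading monomials are coprime, so the S-polynomial reduces to 0 (Buchberger's first criterion).
S(f_3,h_4): lcm = u*v**2. S = -44/15*u*v - 3/5*u - 7/3*v.
  leading term u*v: subtract (44/27*v)·f_1 from -44/15*u*v - 3/5*u - 7/3*v → -44/3*v**2 - 3/5*u - 211/15*v
  leading term v**2: subtract (44/75)·h_4 from -44/3*v**2 - 3/5*u - 211/15*v → -3/5*u + 47/5*v + 44/5
  leading term u: subtract (1/3)·f_1 from -3/5*u + 47/5*v + 44/5 → 32/5*v + 32/5
  leading term v: subtract (3/5)·h_5 from 32/5*v + 32/5 → 0
  remainder 0.

S(f_1,h_5): leading monomials are coprime, so the S-polynomial reduces to 0 (Buchberger's first criterion).
S(f_2,h_5): leading monomials are coprime, so the S-polynomial reduces to 0 (Buchberger's first criterion).
S(f_3,h_5): lcm = u*v. S = -7/3*u - 7/3.
  leading term u: subtract (35/27)·f_1 from -7/3*u - 7/3 → -35/3*v - 35/3
  leading term v: subtract (-35/32)·h_5 from -35/3*v - 35/3 → 0
  remainder 0.

S(h_4,h_5): lcm = v**2. S = 3/5*v + 3/5.
  leading term v: subtract (9/160)·h_5 from 3/5*v + 3/5 → 0
  remainder 0.

Every S-polynomial of the final basis reduces to 0, so we have a Gröbner basis.
Inter-reduce: drop elements whose leading term is divisible by another's, tail-reduce, and make monic.
Reduced Gröbner basis: {u + 1, v + 1}.
Label its elements g_1 = u + 1, g_2 = v + 1.

Reduce p = -1/3*u*v - 3*v - 8/3 modulo G:
  leading term u*v: subtract (-1/3*v)·g_1 from -1/3*u*v - 3*v - 8/3 → -8/3*v - 8/3
  leading term v: subtract (-8/3)·g_2 from -8/3*v - 8/3 → 0
  normal form = 0.
Since the normal form is 0, p ∈ I.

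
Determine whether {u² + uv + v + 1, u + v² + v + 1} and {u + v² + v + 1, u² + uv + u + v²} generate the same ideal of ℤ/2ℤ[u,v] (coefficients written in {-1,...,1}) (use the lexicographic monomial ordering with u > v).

Yes, the ideals are equal.

Two ideals are equal iff their reduced Gröbner bases coincide (the reduced basis is unique for a fixed ordering).
Buchberger on the first generating set:
f_1 = u² + uv + v + 1, LT = u².
f_2 = u + v² + v + 1, LT = u.

S(f_1,f_2): lcm = u². S = uv² + u + v + 1.
  leading term uv²: subtract (v²)·f_2 from uv² + u + v + 1 → u + v⁴ + v³ + v² + v + 1
  leading term u: subtract (1)·f_2 from u + v⁴ + v³ + v² + v + 1 → v⁴ + v³
  leading term v⁴: no divisor's leading term divides it; move v⁴ to the remainder.
  leading term v³: no divisor's leading term divides it; move v³ to the remainder.
  remainder v⁴ + v³ ≠ 0; add g_3 = v⁴ + v³ to the basis.

S(f_1,g_3): leading monomials are coprime, so the S-polynomial reduces to 0 (Buchberger's first criterion).
S(f_2,g_3): leading monomials are coprime, so the S-polynomial reduces to 0 (Buchberger's first criterion).
Every S-polynomial of the final basis reduces to 0, so we have a Gröbner basis.
Inter-reduce: drop elements whose leading term is divisible by another's, tail-reduce, and make monic.
Reduced Gröbner basis: {u + v² + v + 1, v⁴ + v³}.

Buchberger on the second generating set:
h_1 = u + v² + v + 1, LT = u.
h_2 = u² + uv + u + v², LT = u².

S(h_1,h_2): lcm = u². S = uv² + v².
  leading term uv²: subtract (v²)·h_1 from uv² + v² → v⁴ + v³
  leading term v⁴: no divisor's leading term divides it; move v⁴ to the remainder.
  leading term v³: no divisor's leading term divides it; move v³ to the remainder.
  remainder v⁴ + v³ ≠ 0; add k_3 = v⁴ + v³ to the basis.

S(h_1,k_3): leading monomials are coprime, so the S-polynomial reduces to 0 (Buchberger's first criterion).
S(h_2,k_3): leading monomials are coprime, so the S-polynomial reduces to 0 (Buchberger's first criterion).
Every S-polynomial of the final basis reduces to 0, so we have a Gröbner basis.
Inter-reduce: drop elements whose leading term is divisible by another's, tail-reduce, and make monic.
Reduced Gröbner basis: {u + v² + v + 1, v⁴ + v³}.

The two bases agree; hence the ideals are identical.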